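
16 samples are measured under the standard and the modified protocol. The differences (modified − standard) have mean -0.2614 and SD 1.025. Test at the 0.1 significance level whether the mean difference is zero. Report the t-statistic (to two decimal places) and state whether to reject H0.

t = -1.02; fail to reject H0

H0: μ_d = 0; H1: μ_d ≠ 0 (paired t-test on the differences, two-sided).
t = d̄/(s_d/√n) = -0.2614/(1.025/√16) = -1.02
df = n − 1 = 15
Two-sided p-value ≈ 0.3239
Since p ≈ 0.3239 > α = 0.1, fail to reject H0; the data do not provide sufficient evidence against H0.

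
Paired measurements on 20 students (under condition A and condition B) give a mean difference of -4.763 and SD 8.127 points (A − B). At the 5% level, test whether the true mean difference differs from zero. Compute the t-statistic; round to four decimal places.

H0: μ_d = 0; H1: μ_d ≠ 0 (paired t-test on the differences, two-sided).
t = d̄/(s_d/√n) = -4.763/(8.127/√20) = -2.6210
df = n − 1 = 19
Two-sided p-value ≈ 0.0168
Since p ≈ 0.0168 < α = 0.05, reject H0; the data support H1.

-2.6210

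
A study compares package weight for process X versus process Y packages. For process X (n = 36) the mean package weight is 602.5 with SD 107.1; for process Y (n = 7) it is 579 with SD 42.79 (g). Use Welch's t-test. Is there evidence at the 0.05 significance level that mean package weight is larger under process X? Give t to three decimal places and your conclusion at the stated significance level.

t = 0.976; fail to reject H0

Let group 1 = process X, group 2 = process Y. H0: μ_1 = μ_2; H1: μ_1 > μ_2 (Welch's two-sample t-test, right-tailed).
t = (x̄_1 − x̄_2)/√(s_1²/n_1 + s_2²/n_2) = (602.5 − 579)/√(107.1²/36 + 42.79²/7) = 0.976
Welch–Satterthwaite df ≈ 23.53
p-value = P(T ≥ 0.976) ≈ 0.1696
Since p ≈ 0.1696 > α = 0.05, fail to reject H0; the data do not provide sufficient evidence against H0.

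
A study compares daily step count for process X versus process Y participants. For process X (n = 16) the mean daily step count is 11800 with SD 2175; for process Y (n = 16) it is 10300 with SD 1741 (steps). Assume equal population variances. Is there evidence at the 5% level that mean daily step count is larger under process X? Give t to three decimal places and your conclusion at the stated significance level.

Let group 1 = process X, group 2 = process Y. H0: μ_1 = μ_2; H1: μ_1 > μ_2 (two-sample pooled-variance t-test, right-tailed).
s_p² = [(16−1)·2175² + (16−1)·1741²]/(16+16−2) = 3880850
t = (11800 − 10300)/√[3880850·(1/16 + 1/16)] = 2.154
df = n₁ + n₂ − 2 = 30
p-value = P(T ≥ 2.154) ≈ 0.0197
Since p ≈ 0.0197 < α = 0.05, reject H0; the data support H1.

t = 2.154; reject H0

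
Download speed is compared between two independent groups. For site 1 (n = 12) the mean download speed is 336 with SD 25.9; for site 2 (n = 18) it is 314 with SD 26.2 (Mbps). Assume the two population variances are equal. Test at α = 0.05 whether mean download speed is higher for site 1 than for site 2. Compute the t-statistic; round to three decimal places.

2.263

Let group 1 = site 1, group 2 = site 2. H0: μ_1 = μ_2; H1: μ_1 > μ_2 (two-sample pooled-variance t-test, right-tailed).
s_p² = [(12−1)·25.9² + (18−1)·26.2²]/(12+18−2) = 680.3
t = (336 − 314)/√[680.3·(1/12 + 1/18)] = 2.263
df = n₁ + n₂ − 2 = 28
p-value = P(T ≥ 2.263) ≈ 0.016
Since p ≈ 0.016 < α = 0.05, reject H0; the evidence is statistically significant.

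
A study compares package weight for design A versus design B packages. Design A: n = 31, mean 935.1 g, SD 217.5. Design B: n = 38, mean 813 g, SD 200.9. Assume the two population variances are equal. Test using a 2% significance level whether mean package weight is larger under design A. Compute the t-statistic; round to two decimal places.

Let group 1 = design A, group 2 = design B. H0: μ_1 = μ_2; H1: μ_1 > μ_2 (two-sample pooled-variance t-test, right-tailed).
s_p² = [(31−1)·217.5² + (38−1)·200.9²]/(31+38−2) = 43470.7
t = (935.1 − 813)/√[43470.7·(1/31 + 1/38)] = 2.42
df = n₁ + n₂ − 2 = 67
p-value = P(T ≥ 2.42) ≈ 0.009
Since p ≈ 0.009 < α = 0.02, reject H0; the data support H1.

2.42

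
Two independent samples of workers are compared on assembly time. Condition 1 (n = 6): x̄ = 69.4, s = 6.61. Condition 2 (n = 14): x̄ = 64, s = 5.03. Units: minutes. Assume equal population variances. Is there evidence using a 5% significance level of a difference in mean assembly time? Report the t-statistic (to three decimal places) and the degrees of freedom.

Let group 1 = condition 1, group 2 = condition 2. H0: μ_1 = μ_2; H1: μ_1 ≠ μ_2 (two-sample pooled-variance t-test, two-sided).
s_p² = [(6−1)·6.61² + (14−1)·5.03²]/(6+14−2) = 30.4096
t = (69.4 − 64)/√[30.4096·(1/6 + 1/14)] = 2.007
df = n₁ + n₂ − 2 = 18
Two-sided p-value ≈ 0.060
Since p ≈ 0.060 > α = 0.05, fail to reject H0; the evidence is not statistically significant.

t = 2.007, df = 18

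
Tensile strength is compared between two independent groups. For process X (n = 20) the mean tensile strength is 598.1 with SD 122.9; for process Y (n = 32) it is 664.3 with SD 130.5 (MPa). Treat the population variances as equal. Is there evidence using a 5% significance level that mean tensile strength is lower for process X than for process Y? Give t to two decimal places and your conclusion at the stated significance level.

Let group 1 = process X, group 2 = process Y. H0: μ_1 = μ_2; H1: μ_1 < μ_2 (two-sample pooled-variance t-test, left-tailed).
s_p² = [(20−1)·122.9² + (32−1)·130.5²]/(20+32−2) = 16298.4
t = (598.1 − 664.3)/√[16298.4·(1/20 + 1/32)] = -1.82
df = n₁ + n₂ − 2 = 50
p-value = P(T ≤ -1.82) ≈ 0.037
Since p ≈ 0.037 < α = 0.05, reject H0; the evidence is statistically significant.

t = -1.82; reject H0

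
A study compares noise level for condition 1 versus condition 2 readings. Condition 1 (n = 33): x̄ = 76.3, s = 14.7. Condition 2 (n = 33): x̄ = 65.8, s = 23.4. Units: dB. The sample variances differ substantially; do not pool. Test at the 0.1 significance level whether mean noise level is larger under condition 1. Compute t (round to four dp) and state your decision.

t = 2.1827; reject H0

Let group 1 = condition 1, group 2 = condition 2. H0: μ_1 = μ_2; H1: μ_1 > μ_2 (Welch's two-sample t-test, right-tailed).
t = (x̄_1 − x̄_2)/√(s_1²/n_1 + s_2²/n_2) = (76.3 − 65.8)/√(14.7²/33 + 23.4²/33) = 2.1827
Welch–Satterthwaite df ≈ 53.85
p-value = P(T ≥ 2.1827) ≈ 0.017
Since p ≈ 0.017 < α = 0.1, reject H0; the data support H1.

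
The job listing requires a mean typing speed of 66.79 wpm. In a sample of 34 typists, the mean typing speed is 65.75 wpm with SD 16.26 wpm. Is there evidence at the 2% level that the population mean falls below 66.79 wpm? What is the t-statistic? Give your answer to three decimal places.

-0.373

H0: μ = 66.79; H1: μ < 66.79 (one-sample t-test, left-tailed).
t = (x̄ − μ₀)/(s/√n) = (65.75 − 66.79)/(16.26/√34) = -0.373
df = n − 1 = 33
p-value = P(T ≤ -0.373) ≈ 0.356
Since p ≈ 0.356 > α = 0.02, fail to reject H0; the data do not provide sufficient evidence against H0.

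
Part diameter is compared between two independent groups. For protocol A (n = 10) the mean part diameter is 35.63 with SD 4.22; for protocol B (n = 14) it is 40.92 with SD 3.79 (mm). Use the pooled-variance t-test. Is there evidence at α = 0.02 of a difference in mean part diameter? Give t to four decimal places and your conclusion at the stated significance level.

Let group 1 = protocol A, group 2 = protocol B. H0: μ_1 = μ_2; H1: μ_1 ≠ μ_2 (two-sample pooled-variance t-test, two-sided).
s_p² = [(10−1)·4.22² + (14−1)·3.79²]/(10+14−2) = 15.7731
t = (35.63 − 40.92)/√[15.7731·(1/10 + 1/14)] = -3.2170
df = n₁ + n₂ − 2 = 22
Two-sided p-value ≈ 0.004
Since p ≈ 0.004 < α = 0.02, reject H0; the evidence is statistically significant.

t = -3.2170; reject H0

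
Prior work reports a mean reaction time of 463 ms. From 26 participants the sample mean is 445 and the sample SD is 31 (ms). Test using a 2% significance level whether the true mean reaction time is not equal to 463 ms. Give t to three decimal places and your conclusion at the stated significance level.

t = -2.961; reject H0

H0: μ = 463; H1: μ ≠ 463 (one-sample t-test, two-sided).
t = (x̄ − μ₀)/(s/√n) = (445 − 463)/(31/√26) = -2.961
df = n − 1 = 25
Two-sided p-value ≈ 0.0066
Since p ≈ 0.0066 < α = 0.02, reject H0; the evidence is statistically significant.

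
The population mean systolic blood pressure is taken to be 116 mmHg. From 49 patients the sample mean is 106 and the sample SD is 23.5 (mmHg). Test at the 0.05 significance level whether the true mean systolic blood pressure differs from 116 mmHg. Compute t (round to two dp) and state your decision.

H0: μ = 116; H1: μ ≠ 116 (one-sample t-test, two-sided).
t = (x̄ − μ₀)/(s/√n) = (106 − 116)/(23.5/√49) = -2.98
df = n − 1 = 48
Two-sided p-value ≈ 0.0045
Since p ≈ 0.0045 < α = 0.05, reject H0; the evidence is statistically significant.

t = -2.98; reject H0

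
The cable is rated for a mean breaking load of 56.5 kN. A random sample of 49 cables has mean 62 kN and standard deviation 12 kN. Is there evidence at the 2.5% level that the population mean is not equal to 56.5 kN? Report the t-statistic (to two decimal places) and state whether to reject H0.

H0: μ = 56.5; H1: μ ≠ 56.5 (one-sample t-test, two-sided).
t = (x̄ − μ₀)/(s/√n) = (62 − 56.5)/(12/√49) = 3.21
df = n − 1 = 48
Two-sided p-value ≈ 0.0024
Since p ≈ 0.0024 < α = 0.025, reject H0; the data support H1.

t = 3.21; reject H0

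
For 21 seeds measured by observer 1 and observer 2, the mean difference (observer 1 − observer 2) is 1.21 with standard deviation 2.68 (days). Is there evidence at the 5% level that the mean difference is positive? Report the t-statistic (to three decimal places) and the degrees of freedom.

t = 2.069, df = 20

H0: μ_d = 0; H1: μ_d > 0 (paired t-test on the differences, right-tailed).
t = d̄/(s_d/√n) = 1.21/(2.68/√21) = 2.069
df = n − 1 = 20
p-value = P(T ≥ 2.069) ≈ 0.0259
Since p ≈ 0.0259 < α = 0.05, reject H0; the data support H1.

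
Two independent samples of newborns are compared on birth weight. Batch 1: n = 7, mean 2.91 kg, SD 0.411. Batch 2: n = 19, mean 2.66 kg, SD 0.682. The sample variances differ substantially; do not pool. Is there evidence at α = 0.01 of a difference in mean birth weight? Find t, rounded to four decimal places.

Let group 1 = batch 1, group 2 = batch 2. H0: μ_1 = μ_2; H1: μ_1 ≠ μ_2 (Welch's two-sample t-test, two-sided).
t = (x̄_1 − x̄_2)/√(s_1²/n_1 + s_2²/n_2) = (2.91 − 2.66)/√(0.411²/7 + 0.682²/19) = 1.1339
Welch–Satterthwaite df ≈ 18.13
Two-sided p-value ≈ 0.2716
Since p ≈ 0.2716 > α = 0.01, fail to reject H0; the evidence is not statistically significant.

1.1339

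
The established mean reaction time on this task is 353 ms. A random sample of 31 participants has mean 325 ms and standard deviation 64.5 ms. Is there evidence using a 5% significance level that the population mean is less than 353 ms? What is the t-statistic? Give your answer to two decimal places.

H0: μ = 353; H1: μ < 353 (one-sample t-test, left-tailed).
t = (x̄ − μ₀)/(s/√n) = (325 − 353)/(64.5/√31) = -2.42
df = n − 1 = 30
p-value = P(T ≤ -2.42) ≈ 0.011
Since p ≈ 0.011 < α = 0.05, reject H0; the evidence is statistically significant.

-2.42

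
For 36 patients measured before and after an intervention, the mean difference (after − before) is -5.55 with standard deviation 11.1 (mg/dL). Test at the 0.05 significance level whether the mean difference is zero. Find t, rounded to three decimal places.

-3.000

H0: μ_d = 0; H1: μ_d ≠ 0 (paired t-test on the differences, two-sided).
t = d̄/(s_d/√n) = -5.55/(11.1/√36) = -3.000
df = n − 1 = 35
Two-sided p-value ≈ 0.0049
Since p ≈ 0.0049 < α = 0.05, reject H0; the data support H1.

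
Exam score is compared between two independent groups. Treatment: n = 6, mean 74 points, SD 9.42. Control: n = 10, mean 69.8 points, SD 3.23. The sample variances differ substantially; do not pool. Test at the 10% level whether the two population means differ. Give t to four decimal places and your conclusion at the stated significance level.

t = 1.0555; fail to reject H0

Let group 1 = treatment, group 2 = control. H0: μ_1 = μ_2; H1: μ_1 ≠ μ_2 (Welch's two-sample t-test, two-sided).
t = (x̄_1 − x̄_2)/√(s_1²/n_1 + s_2²/n_2) = (74 − 69.8)/√(9.42²/6 + 3.23²/10) = 1.0555
Welch–Satterthwaite df ≈ 5.71
Two-sided p-value ≈ 0.3337
Since p ≈ 0.3337 > α = 0.1, fail to reject H0; the evidence is not statistically significant.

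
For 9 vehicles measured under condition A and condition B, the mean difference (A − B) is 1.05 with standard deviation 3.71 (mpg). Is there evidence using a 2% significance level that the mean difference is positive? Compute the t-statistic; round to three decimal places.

0.849

H0: μ_d = 0; H1: μ_d > 0 (paired t-test on the differences, right-tailed).
t = d̄/(s_d/√n) = 1.05/(3.71/√9) = 0.849
df = n − 1 = 8
p-value = P(T ≥ 0.849) ≈ 0.2103
Since p ≈ 0.2103 > α = 0.02, fail to reject H0; the data do not provide sufficient evidence against H0.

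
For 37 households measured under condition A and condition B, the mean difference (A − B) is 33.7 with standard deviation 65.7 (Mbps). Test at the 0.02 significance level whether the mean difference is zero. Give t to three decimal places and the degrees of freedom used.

t = 3.120, df = 36

H0: μ_d = 0; H1: μ_d ≠ 0 (paired t-test on the differences, two-sided).
t = d̄/(s_d/√n) = 33.7/(65.7/√37) = 3.120
df = n − 1 = 36
Two-sided p-value ≈ 0.0036
Since p ≈ 0.0036 < α = 0.02, reject H0; the evidence is statistically significant.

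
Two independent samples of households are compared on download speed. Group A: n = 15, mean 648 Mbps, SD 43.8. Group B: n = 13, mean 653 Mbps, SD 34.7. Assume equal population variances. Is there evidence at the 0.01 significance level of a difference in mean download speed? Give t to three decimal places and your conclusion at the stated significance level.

t = -0.331; fail to reject H0

Let group 1 = group A, group 2 = group B. H0: μ_1 = μ_2; H1: μ_1 ≠ μ_2 (two-sample pooled-variance t-test, two-sided).
s_p² = [(15−1)·43.8² + (13−1)·34.7²]/(15+13−2) = 1588.74
t = (648 − 653)/√[1588.74·(1/15 + 1/13)] = -0.331
df = n₁ + n₂ − 2 = 26
Two-sided p-value ≈ 0.743
Since p ≈ 0.743 > α = 0.01, fail to reject H0; the evidence is not statistically significant.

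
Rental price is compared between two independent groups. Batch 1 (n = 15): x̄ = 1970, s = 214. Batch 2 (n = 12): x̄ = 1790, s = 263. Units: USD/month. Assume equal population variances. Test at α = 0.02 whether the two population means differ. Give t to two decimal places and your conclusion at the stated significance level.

t = 1.96; fail to reject H0

Let group 1 = batch 1, group 2 = batch 2. H0: μ_1 = μ_2; H1: μ_1 ≠ μ_2 (two-sample pooled-variance t-test, two-sided).
s_p² = [(15−1)·214² + (12−1)·263²]/(15+12−2) = 56080.1
t = (1970 − 1790)/√[56080.1·(1/15 + 1/12)] = 1.96
df = n₁ + n₂ − 2 = 25
Two-sided p-value ≈ 0.061
Since p ≈ 0.061 > α = 0.02, fail to reject H0; the evidence is not statistically significant.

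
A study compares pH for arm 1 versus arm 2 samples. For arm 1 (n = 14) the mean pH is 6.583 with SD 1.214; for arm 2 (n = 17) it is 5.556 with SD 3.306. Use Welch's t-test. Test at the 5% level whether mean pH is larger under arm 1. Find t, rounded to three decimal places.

1.187

Let group 1 = arm 1, group 2 = arm 2. H0: μ_1 = μ_2; H1: μ_1 > μ_2 (Welch's two-sample t-test, right-tailed).
t = (x̄_1 − x̄_2)/√(s_1²/n_1 + s_2²/n_2) = (6.583 − 5.556)/√(1.214²/14 + 3.306²/17) = 1.187
Welch–Satterthwaite df ≈ 20.98
p-value = P(T ≥ 1.187) ≈ 0.1242
Since p ≈ 0.1242 > α = 0.05, fail to reject H0; the evidence is not statistically significant.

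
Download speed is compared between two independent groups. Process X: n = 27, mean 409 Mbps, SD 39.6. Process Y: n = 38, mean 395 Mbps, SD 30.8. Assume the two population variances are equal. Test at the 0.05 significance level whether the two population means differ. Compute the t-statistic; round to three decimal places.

Let group 1 = process X, group 2 = process Y. H0: μ_1 = μ_2; H1: μ_1 ≠ μ_2 (two-sample pooled-variance t-test, two-sided).
s_p² = [(27−1)·39.6² + (38−1)·30.8²]/(27+38−2) = 1204.31
t = (409 − 395)/√[1204.31·(1/27 + 1/38)] = 1.603
df = n₁ + n₂ − 2 = 63
Two-sided p-value ≈ 0.1140
Since p ≈ 0.1140 > α = 0.05, fail to reject H0; the evidence is not statistically significant.

1.603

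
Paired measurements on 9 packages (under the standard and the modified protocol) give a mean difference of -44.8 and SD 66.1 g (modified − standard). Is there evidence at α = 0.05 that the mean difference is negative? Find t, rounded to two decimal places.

H0: μ_d = 0; H1: μ_d < 0 (paired t-test on the differences, left-tailed).
t = d̄/(s_d/√n) = -44.8/(66.1/√9) = -2.03
df = n − 1 = 8
p-value = P(T ≤ -2.03) ≈ 0.0382
Since p ≈ 0.0382 < α = 0.05, reject H0; the evidence is statistically significant.

-2.03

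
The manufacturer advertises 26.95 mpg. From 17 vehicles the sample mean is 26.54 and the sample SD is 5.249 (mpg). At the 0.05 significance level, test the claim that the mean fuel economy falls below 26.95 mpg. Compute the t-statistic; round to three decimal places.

-0.322

H0: μ = 26.95; H1: μ < 26.95 (one-sample t-test, left-tailed).
t = (x̄ − μ₀)/(s/√n) = (26.54 − 26.95)/(5.249/√17) = -0.322
df = n − 1 = 16
p-value = P(T ≤ -0.322) ≈ 0.376
Since p ≈ 0.376 > α = 0.05, fail to reject H0; the evidence is not statistically significant.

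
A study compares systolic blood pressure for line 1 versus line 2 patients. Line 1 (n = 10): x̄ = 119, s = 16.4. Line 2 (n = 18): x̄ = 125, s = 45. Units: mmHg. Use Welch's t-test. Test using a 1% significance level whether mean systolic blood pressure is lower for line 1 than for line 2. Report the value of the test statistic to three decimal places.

Let group 1 = line 1, group 2 = line 2. H0: μ_1 = μ_2; H1: μ_1 < μ_2 (Welch's two-sample t-test, left-tailed).
t = (x̄_1 − x̄_2)/√(s_1²/n_1 + s_2²/n_2) = (119 − 125)/√(16.4²/10 + 45²/18) = -0.508
Welch–Satterthwaite df ≈ 23.56
p-value = P(T ≤ -0.508) ≈ 0.3080
Since p ≈ 0.3080 > α = 0.01, fail to reject H0; the data do not provide sufficient evidence against H0.

-0.508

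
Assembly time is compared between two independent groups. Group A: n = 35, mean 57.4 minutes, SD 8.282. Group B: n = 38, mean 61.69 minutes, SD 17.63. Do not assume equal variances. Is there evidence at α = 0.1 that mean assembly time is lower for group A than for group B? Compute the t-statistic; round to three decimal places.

Let group 1 = group A, group 2 = group B. H0: μ_1 = μ_2; H1: μ_1 < μ_2 (Welch's two-sample t-test, left-tailed).
t = (x̄_1 − x̄_2)/√(s_1²/n_1 + s_2²/n_2) = (57.4 − 61.69)/√(8.282²/35 + 17.63²/38) = -1.347
Welch–Satterthwaite df ≈ 53.51
p-value = P(T ≤ -1.347) ≈ 0.092
Since p ≈ 0.092 < α = 0.1, reject H0; the evidence is statistically significant.

-1.347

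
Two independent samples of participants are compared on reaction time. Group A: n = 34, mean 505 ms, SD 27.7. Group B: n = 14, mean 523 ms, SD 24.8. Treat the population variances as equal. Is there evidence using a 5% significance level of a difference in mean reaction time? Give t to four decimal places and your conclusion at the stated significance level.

Let group 1 = group A, group 2 = group B. H0: μ_1 = μ_2; H1: μ_1 ≠ μ_2 (two-sample pooled-variance t-test, two-sided).
s_p² = [(34−1)·27.7² + (14−1)·24.8²]/(34+14−2) = 724.263
t = (505 − 523)/√[724.263·(1/34 + 1/14)] = -2.1062
df = n₁ + n₂ − 2 = 46
Two-sided p-value ≈ 0.041
Since p ≈ 0.041 < α = 0.05, reject H0; the data support H1.

t = -2.1062; reject H0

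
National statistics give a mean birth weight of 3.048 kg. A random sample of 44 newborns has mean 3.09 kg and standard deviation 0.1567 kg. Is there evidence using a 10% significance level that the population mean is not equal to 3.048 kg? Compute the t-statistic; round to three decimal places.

1.778

H0: μ = 3.048; H1: μ ≠ 3.048 (one-sample t-test, two-sided).
t = (x̄ − μ₀)/(s/√n) = (3.09 − 3.048)/(0.1567/√44) = 1.778
df = n − 1 = 43
Two-sided p-value ≈ 0.0825
Since p ≈ 0.0825 < α = 0.1, reject H0; the evidence is statistically significant.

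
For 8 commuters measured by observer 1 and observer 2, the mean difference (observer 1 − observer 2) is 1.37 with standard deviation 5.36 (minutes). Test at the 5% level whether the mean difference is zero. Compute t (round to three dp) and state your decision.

H0: μ_d = 0; H1: μ_d ≠ 0 (paired t-test on the differences, two-sided).
t = d̄/(s_d/√n) = 1.37/(5.36/√8) = 0.723
df = n − 1 = 7
Two-sided p-value ≈ 0.493
Since p ≈ 0.493 > α = 0.05, fail to reject H0; the evidence is not statistically significant.

t = 0.723; fail to reject H0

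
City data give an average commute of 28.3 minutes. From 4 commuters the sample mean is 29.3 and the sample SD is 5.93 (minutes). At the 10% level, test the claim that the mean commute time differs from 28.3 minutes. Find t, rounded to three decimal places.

0.337

H0: μ = 28.3; H1: μ ≠ 28.3 (one-sample t-test, two-sided).
t = (x̄ − μ₀)/(s/√n) = (29.3 − 28.3)/(5.93/√4) = 0.337
df = n − 1 = 3
Two-sided p-value ≈ 0.7581
Since p ≈ 0.7581 > α = 0.1, fail to reject H0; the data do not provide sufficient evidence against H0.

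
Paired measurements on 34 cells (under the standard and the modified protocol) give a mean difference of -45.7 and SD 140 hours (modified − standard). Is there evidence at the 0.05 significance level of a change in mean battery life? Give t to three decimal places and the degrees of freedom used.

t = -1.903, df = 33

H0: μ_d = 0; H1: μ_d ≠ 0 (paired t-test on the differences, two-sided).
t = d̄/(s_d/√n) = -45.7/(140/√34) = -1.903
df = n − 1 = 33
Two-sided p-value ≈ 0.066
Since p ≈ 0.066 > α = 0.05, fail to reject H0; the evidence is not statistically significant.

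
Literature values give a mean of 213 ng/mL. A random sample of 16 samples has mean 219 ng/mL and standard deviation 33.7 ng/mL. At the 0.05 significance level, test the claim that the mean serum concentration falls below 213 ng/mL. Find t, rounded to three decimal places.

H0: μ = 213; H1: μ < 213 (one-sample t-test, left-tailed).
t = (x̄ − μ₀)/(s/√n) = (219 − 213)/(33.7/√16) = 0.712
df = n − 1 = 15
p-value = P(T ≤ 0.712) ≈ 0.7564
Since p ≈ 0.7564 > α = 0.05, fail to reject H0; the data do not provide sufficient evidence against H0.

0.712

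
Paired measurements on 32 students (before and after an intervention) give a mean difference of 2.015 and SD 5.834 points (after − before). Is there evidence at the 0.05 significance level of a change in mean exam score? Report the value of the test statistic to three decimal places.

H0: μ_d = 0; H1: μ_d ≠ 0 (paired t-test on the differences, two-sided).
t = d̄/(s_d/√n) = 2.015/(5.834/√32) = 1.954
df = n − 1 = 31
Two-sided p-value ≈ 0.060
Since p ≈ 0.060 > α = 0.05, fail to reject H0; the data do not provide sufficient evidence against H0.

1.954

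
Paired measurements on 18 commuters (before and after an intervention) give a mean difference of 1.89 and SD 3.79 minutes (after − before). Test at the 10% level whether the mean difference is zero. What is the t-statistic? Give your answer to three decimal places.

2.116

H0: μ_d = 0; H1: μ_d ≠ 0 (paired t-test on the differences, two-sided).
t = d̄/(s_d/√n) = 1.89/(3.79/√18) = 2.116
df = n − 1 = 17
Two-sided p-value ≈ 0.0494
Since p ≈ 0.0494 < α = 0.1, reject H0; the evidence is statistically significant.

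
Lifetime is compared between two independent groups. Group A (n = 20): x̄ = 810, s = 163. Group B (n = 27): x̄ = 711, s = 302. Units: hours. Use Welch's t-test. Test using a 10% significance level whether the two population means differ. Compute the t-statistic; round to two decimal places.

Let group 1 = group A, group 2 = group B. H0: μ_1 = μ_2; H1: μ_1 ≠ μ_2 (Welch's two-sample t-test, two-sided).
t = (x̄_1 − x̄_2)/√(s_1²/n_1 + s_2²/n_2) = (810 − 711)/√(163²/20 + 302²/27) = 1.44
Welch–Satterthwaite df ≈ 41.66
Two-sided p-value ≈ 0.1565
Since p ≈ 0.1565 > α = 0.1, fail to reject H0; the evidence is not statistically significant.

1.44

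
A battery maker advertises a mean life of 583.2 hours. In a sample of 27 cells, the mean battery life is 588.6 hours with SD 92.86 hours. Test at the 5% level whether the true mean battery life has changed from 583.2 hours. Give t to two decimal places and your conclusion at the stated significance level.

H0: μ = 583.2; H1: μ ≠ 583.2 (one-sample t-test, two-sided).
t = (x̄ − μ₀)/(s/√n) = (588.6 − 583.2)/(92.86/√27) = 0.30
df = n − 1 = 26
Two-sided p-value ≈ 0.7649
Since p ≈ 0.7649 > α = 0.05, fail to reject H0; the evidence is not statistically significant.

t = 0.30; fail to reject H0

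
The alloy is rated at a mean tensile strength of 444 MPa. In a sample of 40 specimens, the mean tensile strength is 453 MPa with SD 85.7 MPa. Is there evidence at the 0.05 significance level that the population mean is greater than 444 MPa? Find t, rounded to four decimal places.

H0: μ = 444; H1: μ > 444 (one-sample t-test, right-tailed).
t = (x̄ − μ₀)/(s/√n) = (453 − 444)/(85.7/√40) = 0.6642
df = n − 1 = 39
p-value = P(T ≥ 0.6642) ≈ 0.2552
Since p ≈ 0.2552 > α = 0.05, fail to reject H0; the data do not provide sufficient evidence against H0.

0.6642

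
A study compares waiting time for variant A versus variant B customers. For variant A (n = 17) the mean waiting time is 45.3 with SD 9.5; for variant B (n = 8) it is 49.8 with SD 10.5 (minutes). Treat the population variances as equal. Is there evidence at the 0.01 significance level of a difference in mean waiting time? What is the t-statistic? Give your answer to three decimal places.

-1.069

Let group 1 = variant A, group 2 = variant B. H0: μ_1 = μ_2; H1: μ_1 ≠ μ_2 (two-sample pooled-variance t-test, two-sided).
s_p² = [(17−1)·9.5² + (8−1)·10.5²]/(17+8−2) = 96.337
t = (45.3 − 49.8)/√[96.337·(1/17 + 1/8)] = -1.069
df = n₁ + n₂ − 2 = 23
Two-sided p-value ≈ 0.296
Since p ≈ 0.296 > α = 0.01, fail to reject H0; the data do not provide sufficient evidence against H0.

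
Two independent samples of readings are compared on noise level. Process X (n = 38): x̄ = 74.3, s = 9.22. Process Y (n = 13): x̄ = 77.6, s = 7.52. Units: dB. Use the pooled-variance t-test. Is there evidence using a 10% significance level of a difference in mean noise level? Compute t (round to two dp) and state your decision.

Let group 1 = process X, group 2 = process Y. H0: μ_1 = μ_2; H1: μ_1 ≠ μ_2 (two-sample pooled-variance t-test, two-sided).
s_p² = [(38−1)·9.22² + (13−1)·7.52²]/(38+13−2) = 78.0391
t = (74.3 − 77.6)/√[78.0391·(1/38 + 1/13)] = -1.16
df = n₁ + n₂ − 2 = 49
Two-sided p-value ≈ 0.2506
Since p ≈ 0.2506 > α = 0.1, fail to reject H0; the evidence is not statistically significant.

t = -1.16; fail to reject H0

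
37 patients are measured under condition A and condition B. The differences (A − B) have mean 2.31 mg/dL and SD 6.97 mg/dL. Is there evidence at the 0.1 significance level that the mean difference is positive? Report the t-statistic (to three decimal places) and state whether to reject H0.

H0: μ_d = 0; H1: μ_d > 0 (paired t-test on the differences, right-tailed).
t = d̄/(s_d/√n) = 2.31/(6.97/√37) = 2.016
df = n − 1 = 36
p-value = P(T ≥ 2.016) ≈ 0.026
Since p ≈ 0.026 < α = 0.1, reject H0; the evidence is statistically significant.

t = 2.016; reject H0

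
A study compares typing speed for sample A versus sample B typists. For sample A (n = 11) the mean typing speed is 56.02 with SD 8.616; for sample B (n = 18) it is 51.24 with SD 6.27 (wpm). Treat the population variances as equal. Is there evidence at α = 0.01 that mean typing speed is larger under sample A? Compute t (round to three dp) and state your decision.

t = 1.728; fail to reject H0

Let group 1 = sample A, group 2 = sample B. H0: μ_1 = μ_2; H1: μ_1 > μ_2 (two-sample pooled-variance t-test, right-tailed).
s_p² = [(11−1)·8.616² + (18−1)·6.27²]/(11+18−2) = 52.2472
t = (56.02 − 51.24)/√[52.2472·(1/11 + 1/18)] = 1.728
df = n₁ + n₂ − 2 = 27
p-value = P(T ≥ 1.728) ≈ 0.048
Since p ≈ 0.048 > α = 0.01, fail to reject H0; the data do not provide sufficient evidence against H0.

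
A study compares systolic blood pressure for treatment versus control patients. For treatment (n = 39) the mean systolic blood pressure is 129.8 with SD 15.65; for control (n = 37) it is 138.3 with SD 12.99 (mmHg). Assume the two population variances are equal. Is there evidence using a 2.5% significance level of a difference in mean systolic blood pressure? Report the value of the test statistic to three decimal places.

Let group 1 = treatment, group 2 = control. H0: μ_1 = μ_2; H1: μ_1 ≠ μ_2 (two-sample pooled-variance t-test, two-sided).
s_p² = [(39−1)·15.65² + (37−1)·12.99²]/(39+37−2) = 207.861
t = (129.8 − 138.3)/√[207.861·(1/39 + 1/37)] = -2.569
df = n₁ + n₂ − 2 = 74
Two-sided p-value ≈ 0.0122
Since p ≈ 0.0122 < α = 0.025, reject H0; the evidence is statistically significant.

-2.569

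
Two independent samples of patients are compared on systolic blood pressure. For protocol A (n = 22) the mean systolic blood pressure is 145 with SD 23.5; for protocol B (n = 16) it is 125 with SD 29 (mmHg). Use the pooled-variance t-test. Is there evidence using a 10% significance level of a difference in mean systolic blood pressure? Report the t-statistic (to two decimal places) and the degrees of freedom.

t = 2.35, df = 36

Let group 1 = protocol A, group 2 = protocol B. H0: μ_1 = μ_2; H1: μ_1 ≠ μ_2 (two-sample pooled-variance t-test, two-sided).
s_p² = [(22−1)·23.5² + (16−1)·29²]/(22+16−2) = 672.562
t = (145 − 125)/√[672.562·(1/22 + 1/16)] = 2.35
df = n₁ + n₂ − 2 = 36
Two-sided p-value ≈ 0.0245
Since p ≈ 0.0245 < α = 0.1, reject H0; the data support H1.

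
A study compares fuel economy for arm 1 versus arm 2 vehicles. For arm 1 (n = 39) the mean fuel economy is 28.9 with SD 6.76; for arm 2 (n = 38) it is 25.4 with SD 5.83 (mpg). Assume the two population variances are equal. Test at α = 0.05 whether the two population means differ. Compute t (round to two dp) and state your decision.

Let group 1 = arm 1, group 2 = arm 2. H0: μ_1 = μ_2; H1: μ_1 ≠ μ_2 (two-sample pooled-variance t-test, two-sided).
s_p² = [(39−1)·6.76² + (38−1)·5.83²]/(39+38−2) = 39.9213
t = (28.9 − 25.4)/√[39.9213·(1/39 + 1/38)] = 2.43
df = n₁ + n₂ − 2 = 75
Two-sided p-value ≈ 0.017
Since p ≈ 0.017 < α = 0.05, reject H0; the evidence is statistically significant.

t = 2.43; reject H0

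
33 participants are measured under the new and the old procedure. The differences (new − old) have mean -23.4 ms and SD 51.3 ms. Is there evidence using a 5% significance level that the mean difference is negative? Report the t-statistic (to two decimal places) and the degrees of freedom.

t = -2.62, df = 32

H0: μ_d = 0; H1: μ_d < 0 (paired t-test on the differences, left-tailed).
t = d̄/(s_d/√n) = -23.4/(51.3/√33) = -2.62
df = n − 1 = 32
p-value = P(T ≤ -2.62) ≈ 0.007
Since p ≈ 0.007 < α = 0.05, reject H0; the data support H1.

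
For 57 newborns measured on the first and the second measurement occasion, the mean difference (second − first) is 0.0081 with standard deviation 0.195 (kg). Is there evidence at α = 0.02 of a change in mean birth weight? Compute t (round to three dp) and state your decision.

H0: μ_d = 0; H1: μ_d ≠ 0 (paired t-test on the differences, two-sided).
t = d̄/(s_d/√n) = 0.0081/(0.195/√57) = 0.314
df = n − 1 = 56
Two-sided p-value ≈ 0.7550
Since p ≈ 0.7550 > α = 0.02, fail to reject H0; the data do not provide sufficient evidence against H0.

t = 0.314; fail to reject H0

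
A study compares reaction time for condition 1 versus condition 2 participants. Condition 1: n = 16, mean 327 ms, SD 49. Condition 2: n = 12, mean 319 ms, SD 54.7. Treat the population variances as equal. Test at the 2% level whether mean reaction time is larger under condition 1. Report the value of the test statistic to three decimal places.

Let group 1 = condition 1, group 2 = condition 2. H0: μ_1 = μ_2; H1: μ_1 > μ_2 (two-sample pooled-variance t-test, right-tailed).
s_p² = [(16−1)·49² + (12−1)·54.7²]/(16+12−2) = 2651.08
t = (327 − 319)/√[2651.08·(1/16 + 1/12)] = 0.407
df = n₁ + n₂ − 2 = 26
p-value = P(T ≥ 0.407) ≈ 0.344
Since p ≈ 0.344 > α = 0.02, fail to reject H0; the evidence is not statistically significant.

0.407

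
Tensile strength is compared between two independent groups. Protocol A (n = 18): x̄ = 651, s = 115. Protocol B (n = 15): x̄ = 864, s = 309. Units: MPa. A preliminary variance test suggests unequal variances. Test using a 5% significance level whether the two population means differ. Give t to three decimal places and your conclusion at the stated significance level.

t = -2.528; reject H0

Let group 1 = protocol A, group 2 = protocol B. H0: μ_1 = μ_2; H1: μ_1 ≠ μ_2 (Welch's two-sample t-test, two-sided).
t = (x̄_1 − x̄_2)/√(s_1²/n_1 + s_2²/n_2) = (651 − 864)/√(115²/18 + 309²/15) = -2.528
Welch–Satterthwaite df ≈ 17.23
Two-sided p-value ≈ 0.022
Since p ≈ 0.022 < α = 0.05, reject H0; the data support H1.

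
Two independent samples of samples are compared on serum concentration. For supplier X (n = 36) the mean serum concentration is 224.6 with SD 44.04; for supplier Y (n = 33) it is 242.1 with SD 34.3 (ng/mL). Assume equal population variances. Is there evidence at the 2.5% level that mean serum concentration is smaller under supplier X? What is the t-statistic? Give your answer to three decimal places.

Let group 1 = supplier X, group 2 = supplier Y. H0: μ_1 = μ_2; H1: μ_1 < μ_2 (two-sample pooled-variance t-test, left-tailed).
s_p² = [(36−1)·44.04² + (33−1)·34.3²]/(36+33−2) = 1575.09
t = (224.6 − 242.1)/√[1575.09·(1/36 + 1/33)] = -1.830
df = n₁ + n₂ − 2 = 67
p-value = P(T ≤ -1.830) ≈ 0.036
Since p ≈ 0.036 > α = 0.025, fail to reject H0; the data do not provide sufficient evidence against H0.

-1.830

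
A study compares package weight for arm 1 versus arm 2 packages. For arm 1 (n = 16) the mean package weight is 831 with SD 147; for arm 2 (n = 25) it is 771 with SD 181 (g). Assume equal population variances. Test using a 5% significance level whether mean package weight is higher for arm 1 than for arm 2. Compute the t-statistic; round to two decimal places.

1.11

Let group 1 = arm 1, group 2 = arm 2. H0: μ_1 = μ_2; H1: μ_1 > μ_2 (two-sample pooled-variance t-test, right-tailed).
s_p² = [(16−1)·147² + (25−1)·181²]/(16+25−2) = 28471.8
t = (831 − 771)/√[28471.8·(1/16 + 1/25)] = 1.11
df = n₁ + n₂ − 2 = 39
p-value = P(T ≥ 1.11) ≈ 0.137
Since p ≈ 0.137 > α = 0.05, fail to reject H0; the evidence is not statistically significant.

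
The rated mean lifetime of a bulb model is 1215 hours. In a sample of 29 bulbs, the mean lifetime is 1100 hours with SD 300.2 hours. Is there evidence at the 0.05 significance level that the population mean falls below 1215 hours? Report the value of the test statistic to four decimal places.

-2.0629

H0: μ = 1215; H1: μ < 1215 (one-sample t-test, left-tailed).
t = (x̄ − μ₀)/(s/√n) = (1100 − 1215)/(300.2/√29) = -2.0629
df = n − 1 = 28
p-value = P(T ≤ -2.0629) ≈ 0.024
Since p ≈ 0.024 < α = 0.05, reject H0; the data support H1.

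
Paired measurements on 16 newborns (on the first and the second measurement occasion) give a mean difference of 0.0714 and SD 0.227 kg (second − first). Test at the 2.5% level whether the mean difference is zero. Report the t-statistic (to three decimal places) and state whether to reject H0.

t = 1.258; fail to reject H0

H0: μ_d = 0; H1: μ_d ≠ 0 (paired t-test on the differences, two-sided).
t = d̄/(s_d/√n) = 0.0714/(0.227/√16) = 1.258
df = n − 1 = 15
Two-sided p-value ≈ 0.228
Since p ≈ 0.228 > α = 0.025, fail to reject H0; the evidence is not statistically significant.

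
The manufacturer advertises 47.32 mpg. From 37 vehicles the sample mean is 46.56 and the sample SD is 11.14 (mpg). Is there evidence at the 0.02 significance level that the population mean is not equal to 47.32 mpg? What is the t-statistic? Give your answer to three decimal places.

H0: μ = 47.32; H1: μ ≠ 47.32 (one-sample t-test, two-sided).
t = (x̄ − μ₀)/(s/√n) = (46.56 − 47.32)/(11.14/√37) = -0.415
df = n − 1 = 36
Two-sided p-value ≈ 0.6806
Since p ≈ 0.6806 > α = 0.02, fail to reject H0; the evidence is not statistically significant.

-0.415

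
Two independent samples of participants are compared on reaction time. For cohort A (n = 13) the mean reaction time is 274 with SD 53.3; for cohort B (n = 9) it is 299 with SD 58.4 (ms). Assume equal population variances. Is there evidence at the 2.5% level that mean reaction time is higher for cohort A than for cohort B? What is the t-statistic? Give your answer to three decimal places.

Let group 1 = cohort A, group 2 = cohort B. H0: μ_1 = μ_2; H1: μ_1 > μ_2 (two-sample pooled-variance t-test, right-tailed).
s_p² = [(13−1)·53.3² + (9−1)·58.4²]/(13+9−2) = 3068.76
t = (274 − 299)/√[3068.76·(1/13 + 1/9)] = -1.041
df = n₁ + n₂ − 2 = 20
p-value = P(T ≥ -1.041) ≈ 0.845
Since p ≈ 0.845 > α = 0.025, fail to reject H0; the data do not provide sufficient evidence against H0.

-1.041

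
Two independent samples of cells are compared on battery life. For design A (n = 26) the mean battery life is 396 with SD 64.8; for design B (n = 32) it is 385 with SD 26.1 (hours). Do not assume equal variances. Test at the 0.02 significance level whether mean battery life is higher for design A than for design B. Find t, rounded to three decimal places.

Let group 1 = design A, group 2 = design B. H0: μ_1 = μ_2; H1: μ_1 > μ_2 (Welch's two-sample t-test, right-tailed).
t = (x̄_1 − x̄_2)/√(s_1²/n_1 + s_2²/n_2) = (396 − 385)/√(64.8²/26 + 26.1²/32) = 0.814
Welch–Satterthwaite df ≈ 31.58
p-value = P(T ≥ 0.814) ≈ 0.2110
Since p ≈ 0.2110 > α = 0.02, fail to reject H0; the evidence is not statistically significant.

0.814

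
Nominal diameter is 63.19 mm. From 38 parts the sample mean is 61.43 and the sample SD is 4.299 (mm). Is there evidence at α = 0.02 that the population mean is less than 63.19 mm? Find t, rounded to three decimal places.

-2.524

H0: μ = 63.19; H1: μ < 63.19 (one-sample t-test, left-tailed).
t = (x̄ − μ₀)/(s/√n) = (61.43 − 63.19)/(4.299/√38) = -2.524
df = n − 1 = 37
p-value = P(T ≤ -2.524) ≈ 0.008
Since p ≈ 0.008 < α = 0.02, reject H0; the evidence is statistically significant.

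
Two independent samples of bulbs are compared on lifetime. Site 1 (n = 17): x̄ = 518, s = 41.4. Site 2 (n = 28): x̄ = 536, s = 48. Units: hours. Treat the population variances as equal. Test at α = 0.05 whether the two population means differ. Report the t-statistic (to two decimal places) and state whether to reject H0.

t = -1.28; fail to reject H0

Let group 1 = site 1, group 2 = site 2. H0: μ_1 = μ_2; H1: μ_1 ≠ μ_2 (two-sample pooled-variance t-test, two-sided).
s_p² = [(17−1)·41.4² + (28−1)·48²]/(17+28−2) = 2084.45
t = (518 − 536)/√[2084.45·(1/17 + 1/28)] = -1.28
df = n₁ + n₂ − 2 = 43
Two-sided p-value ≈ 0.2066
Since p ≈ 0.2066 > α = 0.05, fail to reject H0; the evidence is not statistically significant.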